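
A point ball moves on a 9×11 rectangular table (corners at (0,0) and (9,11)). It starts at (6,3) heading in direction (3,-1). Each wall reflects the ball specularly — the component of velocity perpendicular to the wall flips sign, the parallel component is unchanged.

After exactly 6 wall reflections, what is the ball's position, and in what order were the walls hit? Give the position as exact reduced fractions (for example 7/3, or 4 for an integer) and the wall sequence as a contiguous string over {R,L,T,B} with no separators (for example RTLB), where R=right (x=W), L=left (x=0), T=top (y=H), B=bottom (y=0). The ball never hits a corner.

Final position: (9,10)
Wall sequence: RBLRLR

1. t=1 → R at (9,2); v=(-3,-1)
2. t=2 → B at (3,0); v=(-3,1)
3. t=1 → L at (0,1); v=(3,1)
4. t=3 → R at (9,4); v=(-3,1)
5. t=3 → L at (0,7); v=(3,1)
6. t=3 → R at (9,10); v=(-3,1)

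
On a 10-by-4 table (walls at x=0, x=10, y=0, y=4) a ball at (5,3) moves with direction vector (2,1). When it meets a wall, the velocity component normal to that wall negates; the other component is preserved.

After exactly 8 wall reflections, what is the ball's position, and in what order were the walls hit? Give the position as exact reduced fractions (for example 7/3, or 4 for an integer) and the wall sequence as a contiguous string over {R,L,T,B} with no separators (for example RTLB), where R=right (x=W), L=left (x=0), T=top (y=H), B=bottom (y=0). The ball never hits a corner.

1. t=1 → T at (7,4); v=(2,-1)
2. t=3/2 → R at (10,5/2); v=(-2,-1)
3. t=5/2 → B at (5,0); v=(-2,1)
4. t=5/2 → L at (0,5/2); v=(2,1)
5. t=3/2 → T at (3,4); v=(2,-1)
6. t=7/2 → R at (10,1/2); v=(-2,-1)
7. t=1/2 → B at (9,0); v=(-2,1)
8. t=4 → T at (1,4); v=(-2,-1)

Final position: (1,4)
Wall sequence: TRBLTRBT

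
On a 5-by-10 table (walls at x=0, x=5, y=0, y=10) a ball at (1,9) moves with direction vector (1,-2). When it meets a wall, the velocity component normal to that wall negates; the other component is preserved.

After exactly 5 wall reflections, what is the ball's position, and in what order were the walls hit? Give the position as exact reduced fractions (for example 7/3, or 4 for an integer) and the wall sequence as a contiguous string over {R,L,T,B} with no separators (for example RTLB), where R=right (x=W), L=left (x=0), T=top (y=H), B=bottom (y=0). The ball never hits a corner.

Final position: (5,1)
Wall sequence: RBLTR

1. t=4 → R at (5,1); v=(-1,-2)
2. t=1/2 → B at (9/2,0); v=(-1,2)
3. t=9/2 → L at (0,9); v=(1,2)
4. t=1/2 → T at (1/2,10); v=(1,-2)
5. t=9/2 → R at (5,1); v=(-1,-2)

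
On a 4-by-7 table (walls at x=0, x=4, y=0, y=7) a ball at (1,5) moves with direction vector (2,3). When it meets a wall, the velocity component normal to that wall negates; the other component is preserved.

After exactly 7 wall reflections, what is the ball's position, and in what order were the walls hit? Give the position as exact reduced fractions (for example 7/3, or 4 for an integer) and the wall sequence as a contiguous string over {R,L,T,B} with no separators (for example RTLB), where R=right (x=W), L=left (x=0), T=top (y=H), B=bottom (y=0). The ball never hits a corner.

Final position: (0,1/2)
Wall sequence: TRBLTRL

1. t=2/3 → T at (7/3,7); v=(2,-3)
2. t=5/6 → R at (4,9/2); v=(-2,-3)
3. t=3/2 → B at (1,0); v=(-2,3)
4. t=1/2 → L at (0,3/2); v=(2,3)
5. t=11/6 → T at (11/3,7); v=(2,-3)
6. t=1/6 → R at (4,13/2); v=(-2,-3)
7. t=2 → L at (0,1/2); v=(2,-3)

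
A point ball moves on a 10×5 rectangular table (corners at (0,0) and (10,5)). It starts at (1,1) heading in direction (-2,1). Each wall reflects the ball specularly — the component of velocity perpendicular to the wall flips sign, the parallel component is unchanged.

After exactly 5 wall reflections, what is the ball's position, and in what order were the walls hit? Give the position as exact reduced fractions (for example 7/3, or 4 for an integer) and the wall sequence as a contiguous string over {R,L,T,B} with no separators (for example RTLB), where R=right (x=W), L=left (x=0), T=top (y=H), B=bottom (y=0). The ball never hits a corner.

Final position: (0,3/2)
Wall sequence: LTRBL

1. t=1/2 → L at (0,3/2); v=(2,1)
2. t=7/2 → T at (7,5); v=(2,-1)
3. t=3/2 → R at (10,7/2); v=(-2,-1)
4. t=7/2 → B at (3,0); v=(-2,1)
5. t=3/2 → L at (0,3/2); v=(2,1)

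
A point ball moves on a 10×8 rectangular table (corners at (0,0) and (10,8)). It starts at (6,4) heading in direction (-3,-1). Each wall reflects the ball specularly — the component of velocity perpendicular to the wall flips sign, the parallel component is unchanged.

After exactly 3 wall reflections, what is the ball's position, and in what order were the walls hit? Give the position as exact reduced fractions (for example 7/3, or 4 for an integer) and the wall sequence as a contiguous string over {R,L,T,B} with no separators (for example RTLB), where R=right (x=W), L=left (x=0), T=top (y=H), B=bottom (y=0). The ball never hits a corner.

Final position: (10,4/3)
Wall sequence: LBR

1. t=2 → L at (0,2); v=(3,-1)
2. t=2 → B at (6,0); v=(3,1)
3. t=4/3 → R at (10,4/3); v=(-3,1)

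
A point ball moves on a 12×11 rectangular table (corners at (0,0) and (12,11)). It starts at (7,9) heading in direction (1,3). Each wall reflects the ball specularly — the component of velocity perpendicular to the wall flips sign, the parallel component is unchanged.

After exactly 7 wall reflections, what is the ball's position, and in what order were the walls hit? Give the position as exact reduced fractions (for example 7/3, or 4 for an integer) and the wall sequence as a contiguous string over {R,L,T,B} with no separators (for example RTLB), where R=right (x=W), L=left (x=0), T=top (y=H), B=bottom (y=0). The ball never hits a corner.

1. t=2/3 → T at (23/3,11); v=(1,-3)
2. t=11/3 → B at (34/3,0); v=(1,3)
3. t=2/3 → R at (12,2); v=(-1,3)
4. t=3 → T at (9,11); v=(-1,-3)
5. t=11/3 → B at (16/3,0); v=(-1,3)
6. t=11/3 → T at (5/3,11); v=(-1,-3)
7. t=5/3 → L at (0,6); v=(1,-3)

Final position: (0,6)
Wall sequence: TBRTBTL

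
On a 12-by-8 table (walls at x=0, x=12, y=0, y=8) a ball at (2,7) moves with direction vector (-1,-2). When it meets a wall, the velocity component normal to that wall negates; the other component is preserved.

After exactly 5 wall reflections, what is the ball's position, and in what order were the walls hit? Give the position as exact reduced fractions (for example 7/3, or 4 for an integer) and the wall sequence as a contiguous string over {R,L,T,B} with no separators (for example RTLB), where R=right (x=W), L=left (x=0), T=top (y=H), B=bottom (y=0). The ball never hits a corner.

Final position: (12,5)
Wall sequence: LBTBR

1. t=2 → L at (0,3); v=(1,-2)
2. t=3/2 → B at (3/2,0); v=(1,2)
3. t=4 → T at (11/2,8); v=(1,-2)
4. t=4 → B at (19/2,0); v=(1,2)
5. t=5/2 → R at (12,5); v=(-1,2)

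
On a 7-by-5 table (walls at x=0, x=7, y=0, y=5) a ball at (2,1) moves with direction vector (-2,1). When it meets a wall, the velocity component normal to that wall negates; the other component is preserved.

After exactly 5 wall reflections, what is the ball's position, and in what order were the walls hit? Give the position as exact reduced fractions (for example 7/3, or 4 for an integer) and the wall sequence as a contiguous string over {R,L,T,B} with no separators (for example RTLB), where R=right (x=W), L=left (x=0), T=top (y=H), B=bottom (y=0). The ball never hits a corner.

Final position: (2,0)
Wall sequence: LTRLB

1. t=1 → L at (0,2); v=(2,1)
2. t=3 → T at (6,5); v=(2,-1)
3. t=1/2 → R at (7,9/2); v=(-2,-1)
4. t=7/2 → L at (0,1); v=(2,-1)
5. t=1 → B at (2,0); v=(2,1)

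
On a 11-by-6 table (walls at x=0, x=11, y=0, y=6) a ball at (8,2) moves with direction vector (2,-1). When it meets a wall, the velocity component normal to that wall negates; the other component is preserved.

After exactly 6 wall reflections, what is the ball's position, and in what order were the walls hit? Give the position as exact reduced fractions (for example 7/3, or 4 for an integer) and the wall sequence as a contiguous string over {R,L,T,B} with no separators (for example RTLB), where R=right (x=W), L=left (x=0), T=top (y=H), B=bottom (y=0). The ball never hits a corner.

1. t=3/2 → R at (11,1/2); v=(-2,-1)
2. t=1/2 → B at (10,0); v=(-2,1)
3. t=5 → L at (0,5); v=(2,1)
4. t=1 → T at (2,6); v=(2,-1)
5. t=9/2 → R at (11,3/2); v=(-2,-1)
6. t=3/2 → B at (8,0); v=(-2,1)

Final position: (8,0)
Wall sequence: RBLTRB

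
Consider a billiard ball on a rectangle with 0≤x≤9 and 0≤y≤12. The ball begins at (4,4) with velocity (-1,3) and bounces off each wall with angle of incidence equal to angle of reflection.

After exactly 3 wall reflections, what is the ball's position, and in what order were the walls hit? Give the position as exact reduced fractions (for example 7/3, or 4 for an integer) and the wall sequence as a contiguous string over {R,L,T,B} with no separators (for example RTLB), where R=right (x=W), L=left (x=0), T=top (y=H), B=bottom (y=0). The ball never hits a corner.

1. t=8/3 → T at (4/3,12); v=(-1,-3)
2. t=4/3 → L at (0,8); v=(1,-3)
3. t=8/3 → B at (8/3,0); v=(1,3)

Final position: (8/3,0)
Wall sequence: TLB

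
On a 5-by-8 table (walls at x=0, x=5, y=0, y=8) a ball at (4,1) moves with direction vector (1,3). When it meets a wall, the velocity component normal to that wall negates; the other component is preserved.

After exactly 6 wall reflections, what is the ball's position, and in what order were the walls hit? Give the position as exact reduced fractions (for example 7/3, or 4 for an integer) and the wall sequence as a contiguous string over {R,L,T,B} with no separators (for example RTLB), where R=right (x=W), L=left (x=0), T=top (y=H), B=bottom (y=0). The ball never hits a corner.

1. t=1 → R at (5,4); v=(-1,3)
2. t=4/3 → T at (11/3,8); v=(-1,-3)
3. t=8/3 → B at (1,0); v=(-1,3)
4. t=1 → L at (0,3); v=(1,3)
5. t=5/3 → T at (5/3,8); v=(1,-3)
6. t=8/3 → B at (13/3,0); v=(1,3)

Final position: (13/3,0)
Wall sequence: RTBLTB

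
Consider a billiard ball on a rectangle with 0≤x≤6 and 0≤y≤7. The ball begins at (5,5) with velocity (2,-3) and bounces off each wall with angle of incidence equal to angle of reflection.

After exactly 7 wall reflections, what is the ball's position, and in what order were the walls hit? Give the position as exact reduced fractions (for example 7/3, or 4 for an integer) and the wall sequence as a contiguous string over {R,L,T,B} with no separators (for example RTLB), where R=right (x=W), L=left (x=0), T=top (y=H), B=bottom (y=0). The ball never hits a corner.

Final position: (5/3,7)
Wall sequence: RBLTBRT

1. t=1/2 → R at (6,7/2); v=(-2,-3)
2. t=7/6 → B at (11/3,0); v=(-2,3)
3. t=11/6 → L at (0,11/2); v=(2,3)
4. t=1/2 → T at (1,7); v=(2,-3)
5. t=7/3 → B at (17/3,0); v=(2,3)
6. t=1/6 → R at (6,1/2); v=(-2,3)
7. t=13/6 → T at (5/3,7); v=(-2,-3)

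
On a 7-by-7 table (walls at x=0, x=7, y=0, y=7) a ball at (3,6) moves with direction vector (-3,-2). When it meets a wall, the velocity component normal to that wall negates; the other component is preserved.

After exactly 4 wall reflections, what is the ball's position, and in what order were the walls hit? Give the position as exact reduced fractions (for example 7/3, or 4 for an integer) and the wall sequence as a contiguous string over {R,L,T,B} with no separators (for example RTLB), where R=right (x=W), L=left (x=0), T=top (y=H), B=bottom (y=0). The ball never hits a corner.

1. t=1 → L at (0,4); v=(3,-2)
2. t=2 → B at (6,0); v=(3,2)
3. t=1/3 → R at (7,2/3); v=(-3,2)
4. t=7/3 → L at (0,16/3); v=(3,2)

Final position: (0,16/3)
Wall sequence: LBRL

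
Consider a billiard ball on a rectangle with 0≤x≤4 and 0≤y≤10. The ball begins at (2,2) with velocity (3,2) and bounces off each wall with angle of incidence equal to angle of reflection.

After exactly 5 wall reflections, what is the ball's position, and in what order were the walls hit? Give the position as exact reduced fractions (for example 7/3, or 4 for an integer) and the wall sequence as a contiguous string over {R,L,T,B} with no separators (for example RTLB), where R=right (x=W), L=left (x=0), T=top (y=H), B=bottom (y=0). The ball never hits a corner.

1. t=2/3 → R at (4,10/3); v=(-3,2)
2. t=4/3 → L at (0,6); v=(3,2)
3. t=4/3 → R at (4,26/3); v=(-3,2)
4. t=2/3 → T at (2,10); v=(-3,-2)
5. t=2/3 → L at (0,26/3); v=(3,-2)

Final position: (0,26/3)
Wall sequence: RLRTL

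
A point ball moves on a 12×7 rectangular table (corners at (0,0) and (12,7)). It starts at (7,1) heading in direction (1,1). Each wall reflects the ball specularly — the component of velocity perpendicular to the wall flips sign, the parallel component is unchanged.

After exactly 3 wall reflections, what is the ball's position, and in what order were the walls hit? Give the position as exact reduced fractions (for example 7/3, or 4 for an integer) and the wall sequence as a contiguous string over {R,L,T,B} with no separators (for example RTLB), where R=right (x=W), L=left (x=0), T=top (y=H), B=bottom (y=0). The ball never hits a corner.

Final position: (4,0)
Wall sequence: RTB

1. t=5 → R at (12,6); v=(-1,1)
2. t=1 → T at (11,7); v=(-1,-1)
3. t=7 → B at (4,0); v=(-1,1)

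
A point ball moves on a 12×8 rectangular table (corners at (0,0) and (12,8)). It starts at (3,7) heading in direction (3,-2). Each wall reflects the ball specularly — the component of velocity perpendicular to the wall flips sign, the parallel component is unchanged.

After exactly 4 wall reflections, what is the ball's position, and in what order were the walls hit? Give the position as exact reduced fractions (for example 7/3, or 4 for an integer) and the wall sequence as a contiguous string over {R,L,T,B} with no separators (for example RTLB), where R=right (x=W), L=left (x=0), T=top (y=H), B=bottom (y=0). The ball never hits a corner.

Final position: (3/2,8)
Wall sequence: RBLT

1. t=3 → R at (12,1); v=(-3,-2)
2. t=1/2 → B at (21/2,0); v=(-3,2)
3. t=7/2 → L at (0,7); v=(3,2)
4. t=1/2 → T at (3/2,8); v=(3,-2)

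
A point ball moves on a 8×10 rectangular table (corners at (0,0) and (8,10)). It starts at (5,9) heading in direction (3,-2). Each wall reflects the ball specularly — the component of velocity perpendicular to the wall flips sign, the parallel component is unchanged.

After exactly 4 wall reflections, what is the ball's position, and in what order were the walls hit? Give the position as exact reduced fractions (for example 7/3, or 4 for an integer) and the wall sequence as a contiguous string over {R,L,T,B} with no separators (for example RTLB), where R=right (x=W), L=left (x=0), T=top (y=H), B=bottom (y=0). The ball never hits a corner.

Final position: (8,11/3)
Wall sequence: RLBR

1. t=1 → R at (8,7); v=(-3,-2)
2. t=8/3 → L at (0,5/3); v=(3,-2)
3. t=5/6 → B at (5/2,0); v=(3,2)
4. t=11/6 → R at (8,11/3); v=(-3,2)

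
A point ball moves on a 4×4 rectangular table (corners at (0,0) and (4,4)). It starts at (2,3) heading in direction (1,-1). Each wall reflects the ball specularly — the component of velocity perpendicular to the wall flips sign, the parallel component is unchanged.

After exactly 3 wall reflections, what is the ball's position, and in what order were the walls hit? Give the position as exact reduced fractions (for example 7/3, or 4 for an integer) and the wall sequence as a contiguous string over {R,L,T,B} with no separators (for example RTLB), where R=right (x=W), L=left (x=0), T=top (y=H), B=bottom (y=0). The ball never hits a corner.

Final position: (0,3)
Wall sequence: RBL

1. t=2 → R at (4,1); v=(-1,-1)
2. t=1 → B at (3,0); v=(-1,1)
3. t=3 → L at (0,3); v=(1,1)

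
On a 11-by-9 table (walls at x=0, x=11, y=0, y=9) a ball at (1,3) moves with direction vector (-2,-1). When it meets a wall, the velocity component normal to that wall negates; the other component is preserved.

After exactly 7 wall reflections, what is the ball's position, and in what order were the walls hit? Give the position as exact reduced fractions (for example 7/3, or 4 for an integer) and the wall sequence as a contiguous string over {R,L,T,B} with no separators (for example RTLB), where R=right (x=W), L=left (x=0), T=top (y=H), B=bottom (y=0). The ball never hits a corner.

Final position: (3,0)
Wall sequence: LBRLTRB

1. t=1/2 → L at (0,5/2); v=(2,-1)
2. t=5/2 → B at (5,0); v=(2,1)
3. t=3 → R at (11,3); v=(-2,1)
4. t=11/2 → L at (0,17/2); v=(2,1)
5. t=1/2 → T at (1,9); v=(2,-1)
6. t=5 → R at (11,4); v=(-2,-1)
7. t=4 → B at (3,0); v=(-2,1)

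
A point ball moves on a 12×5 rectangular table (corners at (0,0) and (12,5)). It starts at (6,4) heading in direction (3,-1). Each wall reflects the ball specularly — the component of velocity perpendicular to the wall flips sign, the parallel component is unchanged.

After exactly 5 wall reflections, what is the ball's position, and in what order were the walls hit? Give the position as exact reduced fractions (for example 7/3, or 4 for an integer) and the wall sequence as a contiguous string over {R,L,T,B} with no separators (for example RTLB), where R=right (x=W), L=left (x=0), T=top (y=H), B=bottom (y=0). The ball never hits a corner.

1. t=2 → R at (12,2); v=(-3,-1)
2. t=2 → B at (6,0); v=(-3,1)
3. t=2 → L at (0,2); v=(3,1)
4. t=3 → T at (9,5); v=(3,-1)
5. t=1 → R at (12,4); v=(-3,-1)

Final position: (12,4)
Wall sequence: RBLTR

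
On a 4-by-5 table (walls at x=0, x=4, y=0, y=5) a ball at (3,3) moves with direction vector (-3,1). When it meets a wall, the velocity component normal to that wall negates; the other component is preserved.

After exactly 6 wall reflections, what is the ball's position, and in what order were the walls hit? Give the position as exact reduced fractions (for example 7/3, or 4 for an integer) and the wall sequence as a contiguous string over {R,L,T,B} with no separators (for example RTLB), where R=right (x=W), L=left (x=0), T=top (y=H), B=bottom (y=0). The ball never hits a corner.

Final position: (0,2/3)
Wall sequence: LTRLRL

1. t=1 → L at (0,4); v=(3,1)
2. t=1 → T at (3,5); v=(3,-1)
3. t=1/3 → R at (4,14/3); v=(-3,-1)
4. t=4/3 → L at (0,10/3); v=(3,-1)
5. t=4/3 → R at (4,2); v=(-3,-1)
6. t=4/3 → L at (0,2/3); v=(3,-1)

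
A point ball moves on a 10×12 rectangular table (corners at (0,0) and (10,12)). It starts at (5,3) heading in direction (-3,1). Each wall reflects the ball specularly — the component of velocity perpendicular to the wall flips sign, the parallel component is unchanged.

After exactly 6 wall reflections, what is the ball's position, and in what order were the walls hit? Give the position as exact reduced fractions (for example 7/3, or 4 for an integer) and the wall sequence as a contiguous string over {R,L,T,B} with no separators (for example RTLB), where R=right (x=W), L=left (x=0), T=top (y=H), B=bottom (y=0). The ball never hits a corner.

Final position: (0,6)
Wall sequence: LRLTRL

1. t=5/3 → L at (0,14/3); v=(3,1)
2. t=10/3 → R at (10,8); v=(-3,1)
3. t=10/3 → L at (0,34/3); v=(3,1)
4. t=2/3 → T at (2,12); v=(3,-1)
5. t=8/3 → R at (10,28/3); v=(-3,-1)
6. t=10/3 → L at (0,6); v=(3,-1)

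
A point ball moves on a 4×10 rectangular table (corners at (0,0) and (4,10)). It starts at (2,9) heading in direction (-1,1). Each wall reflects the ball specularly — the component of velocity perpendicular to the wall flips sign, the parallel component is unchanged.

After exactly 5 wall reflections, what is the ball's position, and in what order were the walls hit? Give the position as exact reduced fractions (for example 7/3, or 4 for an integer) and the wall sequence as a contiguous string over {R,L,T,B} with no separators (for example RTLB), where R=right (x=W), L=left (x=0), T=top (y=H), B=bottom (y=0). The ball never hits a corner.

Final position: (1,0)
Wall sequence: TLRLB

1. t=1 → T at (1,10); v=(-1,-1)
2. t=1 → L at (0,9); v=(1,-1)
3. t=4 → R at (4,5); v=(-1,-1)
4. t=4 → L at (0,1); v=(1,-1)
5. t=1 → B at (1,0); v=(1,1)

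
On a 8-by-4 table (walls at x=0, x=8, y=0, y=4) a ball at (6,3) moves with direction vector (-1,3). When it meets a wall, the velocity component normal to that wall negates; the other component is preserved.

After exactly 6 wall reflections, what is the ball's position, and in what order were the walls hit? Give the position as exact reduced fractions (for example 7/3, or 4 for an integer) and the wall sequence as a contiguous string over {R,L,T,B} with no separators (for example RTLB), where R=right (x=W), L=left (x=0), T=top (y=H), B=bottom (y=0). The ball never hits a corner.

1. t=1/3 → T at (17/3,4); v=(-1,-3)
2. t=4/3 → B at (13/3,0); v=(-1,3)
3. t=4/3 → T at (3,4); v=(-1,-3)
4. t=4/3 → B at (5/3,0); v=(-1,3)
5. t=4/3 → T at (1/3,4); v=(-1,-3)
6. t=1/3 → L at (0,3); v=(1,-3)

Final position: (0,3)
Wall sequence: TBTBTL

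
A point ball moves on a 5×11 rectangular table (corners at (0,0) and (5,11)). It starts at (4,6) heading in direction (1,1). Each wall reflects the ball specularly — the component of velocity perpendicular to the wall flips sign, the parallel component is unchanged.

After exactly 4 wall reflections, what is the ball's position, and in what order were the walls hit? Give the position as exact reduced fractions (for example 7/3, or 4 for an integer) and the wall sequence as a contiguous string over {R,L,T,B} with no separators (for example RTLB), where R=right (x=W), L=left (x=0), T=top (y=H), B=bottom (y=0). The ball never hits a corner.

1. t=1 → R at (5,7); v=(-1,1)
2. t=4 → T at (1,11); v=(-1,-1)
3. t=1 → L at (0,10); v=(1,-1)
4. t=5 → R at (5,5); v=(-1,-1)

Final position: (5,5)
Wall sequence: RTLR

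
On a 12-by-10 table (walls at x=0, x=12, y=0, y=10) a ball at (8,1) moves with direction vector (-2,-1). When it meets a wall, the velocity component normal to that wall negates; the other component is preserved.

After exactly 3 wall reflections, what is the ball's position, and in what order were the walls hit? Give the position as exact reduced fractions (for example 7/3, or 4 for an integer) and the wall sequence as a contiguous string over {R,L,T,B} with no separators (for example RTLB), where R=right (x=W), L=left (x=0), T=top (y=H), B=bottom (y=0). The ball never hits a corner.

Final position: (12,9)
Wall sequence: BLR

1. t=1 → B at (6,0); v=(-2,1)
2. t=3 → L at (0,3); v=(2,1)
3. t=6 → R at (12,9); v=(-2,1)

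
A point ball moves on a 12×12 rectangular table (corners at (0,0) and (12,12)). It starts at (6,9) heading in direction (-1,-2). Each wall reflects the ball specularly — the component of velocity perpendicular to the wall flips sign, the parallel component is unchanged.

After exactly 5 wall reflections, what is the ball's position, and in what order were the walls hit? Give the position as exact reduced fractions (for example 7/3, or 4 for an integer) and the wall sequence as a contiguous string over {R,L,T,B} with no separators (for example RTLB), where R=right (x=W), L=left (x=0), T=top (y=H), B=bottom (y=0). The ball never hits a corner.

Final position: (12,3)
Wall sequence: BLTBR

1. t=9/2 → B at (3/2,0); v=(-1,2)
2. t=3/2 → L at (0,3); v=(1,2)
3. t=9/2 → T at (9/2,12); v=(1,-2)
4. t=6 → B at (21/2,0); v=(1,2)
5. t=3/2 → R at (12,3); v=(-1,2)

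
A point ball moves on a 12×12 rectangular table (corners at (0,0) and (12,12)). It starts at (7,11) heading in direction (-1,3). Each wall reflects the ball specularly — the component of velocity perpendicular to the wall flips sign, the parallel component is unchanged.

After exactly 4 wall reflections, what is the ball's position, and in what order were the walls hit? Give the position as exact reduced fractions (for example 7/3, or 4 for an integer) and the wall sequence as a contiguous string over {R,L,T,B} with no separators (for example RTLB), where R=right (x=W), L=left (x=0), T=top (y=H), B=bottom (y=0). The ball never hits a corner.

1. t=1/3 → T at (20/3,12); v=(-1,-3)
2. t=4 → B at (8/3,0); v=(-1,3)
3. t=8/3 → L at (0,8); v=(1,3)
4. t=4/3 → T at (4/3,12); v=(1,-3)

Final position: (4/3,12)
Wall sequence: TBLT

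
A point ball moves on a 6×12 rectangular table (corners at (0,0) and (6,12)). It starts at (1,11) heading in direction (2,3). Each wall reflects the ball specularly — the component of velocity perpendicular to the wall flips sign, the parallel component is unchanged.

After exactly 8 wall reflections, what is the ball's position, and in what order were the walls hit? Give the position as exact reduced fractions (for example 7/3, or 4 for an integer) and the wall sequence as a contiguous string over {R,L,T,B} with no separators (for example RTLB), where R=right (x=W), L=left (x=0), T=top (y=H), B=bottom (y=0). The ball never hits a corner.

1. t=1/3 → T at (5/3,12); v=(2,-3)
2. t=13/6 → R at (6,11/2); v=(-2,-3)
3. t=11/6 → B at (7/3,0); v=(-2,3)
4. t=7/6 → L at (0,7/2); v=(2,3)
5. t=17/6 → T at (17/3,12); v=(2,-3)
6. t=1/6 → R at (6,23/2); v=(-2,-3)
7. t=3 → L at (0,5/2); v=(2,-3)
8. t=5/6 → B at (5/3,0); v=(2,3)

Final position: (5/3,0)
Wall sequence: TRBLTRLB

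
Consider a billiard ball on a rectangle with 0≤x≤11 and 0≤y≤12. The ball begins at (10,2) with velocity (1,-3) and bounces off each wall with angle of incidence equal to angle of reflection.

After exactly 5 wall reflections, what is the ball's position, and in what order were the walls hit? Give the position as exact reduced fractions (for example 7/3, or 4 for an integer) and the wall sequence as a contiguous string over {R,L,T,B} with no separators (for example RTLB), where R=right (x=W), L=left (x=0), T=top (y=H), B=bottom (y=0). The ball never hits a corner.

Final position: (0,10)
Wall sequence: BRTBL

1. t=2/3 → B at (32/3,0); v=(1,3)
2. t=1/3 → R at (11,1); v=(-1,3)
3. t=11/3 → T at (22/3,12); v=(-1,-3)
4. t=4 → B at (10/3,0); v=(-1,3)
5. t=10/3 → L at (0,10); v=(1,3)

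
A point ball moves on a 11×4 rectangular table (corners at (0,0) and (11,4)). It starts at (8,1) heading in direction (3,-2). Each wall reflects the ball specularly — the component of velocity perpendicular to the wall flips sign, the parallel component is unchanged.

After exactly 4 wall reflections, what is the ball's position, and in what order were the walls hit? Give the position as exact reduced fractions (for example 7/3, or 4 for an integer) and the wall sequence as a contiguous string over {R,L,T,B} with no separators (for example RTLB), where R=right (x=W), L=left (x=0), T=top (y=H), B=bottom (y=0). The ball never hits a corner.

Final position: (1/2,0)
Wall sequence: BRTB

1. t=1/2 → B at (19/2,0); v=(3,2)
2. t=1/2 → R at (11,1); v=(-3,2)
3. t=3/2 → T at (13/2,4); v=(-3,-2)
4. t=2 → B at (1/2,0); v=(-3,2)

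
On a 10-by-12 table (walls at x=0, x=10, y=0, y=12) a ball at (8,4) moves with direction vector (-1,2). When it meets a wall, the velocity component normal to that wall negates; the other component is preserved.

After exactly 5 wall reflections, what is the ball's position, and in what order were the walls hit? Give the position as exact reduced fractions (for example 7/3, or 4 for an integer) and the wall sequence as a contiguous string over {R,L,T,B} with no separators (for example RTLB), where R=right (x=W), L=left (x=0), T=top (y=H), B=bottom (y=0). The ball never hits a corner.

Final position: (10,8)
Wall sequence: TLBTR

1. t=4 → T at (4,12); v=(-1,-2)
2. t=4 → L at (0,4); v=(1,-2)
3. t=2 → B at (2,0); v=(1,2)
4. t=6 → T at (8,12); v=(1,-2)
5. t=2 → R at (10,8); v=(-1,-2)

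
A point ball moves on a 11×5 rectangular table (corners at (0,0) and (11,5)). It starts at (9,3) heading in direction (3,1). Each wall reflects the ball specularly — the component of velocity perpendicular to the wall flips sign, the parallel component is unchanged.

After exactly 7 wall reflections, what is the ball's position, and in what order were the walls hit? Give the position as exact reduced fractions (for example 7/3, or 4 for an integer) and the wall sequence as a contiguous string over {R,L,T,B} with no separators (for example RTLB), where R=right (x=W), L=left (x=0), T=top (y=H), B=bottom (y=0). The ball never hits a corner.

Final position: (1,5)
Wall sequence: RTLBRLT

1. t=2/3 → R at (11,11/3); v=(-3,1)
2. t=4/3 → T at (7,5); v=(-3,-1)
3. t=7/3 → L at (0,8/3); v=(3,-1)
4. t=8/3 → B at (8,0); v=(3,1)
5. t=1 → R at (11,1); v=(-3,1)
6. t=11/3 → L at (0,14/3); v=(3,1)
7. t=1/3 → T at (1,5); v=(3,-1)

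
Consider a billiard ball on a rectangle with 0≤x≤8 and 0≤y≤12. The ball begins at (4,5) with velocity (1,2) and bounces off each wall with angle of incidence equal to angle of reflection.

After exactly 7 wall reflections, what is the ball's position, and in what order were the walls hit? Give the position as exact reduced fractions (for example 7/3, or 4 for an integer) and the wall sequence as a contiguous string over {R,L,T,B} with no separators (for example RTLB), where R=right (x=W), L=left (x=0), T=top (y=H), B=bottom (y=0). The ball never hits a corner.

1. t=7/2 → T at (15/2,12); v=(1,-2)
2. t=1/2 → R at (8,11); v=(-1,-2)
3. t=11/2 → B at (5/2,0); v=(-1,2)
4. t=5/2 → L at (0,5); v=(1,2)
5. t=7/2 → T at (7/2,12); v=(1,-2)
6. t=9/2 → R at (8,3); v=(-1,-2)
7. t=3/2 → B at (13/2,0); v=(-1,2)

Final position: (13/2,0)
Wall sequence: TRBLTRB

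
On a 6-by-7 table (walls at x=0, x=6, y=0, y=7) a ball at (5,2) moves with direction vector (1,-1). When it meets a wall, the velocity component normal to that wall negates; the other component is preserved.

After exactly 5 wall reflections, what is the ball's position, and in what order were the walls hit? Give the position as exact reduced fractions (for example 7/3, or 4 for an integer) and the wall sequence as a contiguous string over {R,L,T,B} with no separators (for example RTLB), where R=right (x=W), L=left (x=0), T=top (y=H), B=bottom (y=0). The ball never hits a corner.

1. t=1 → R at (6,1); v=(-1,-1)
2. t=1 → B at (5,0); v=(-1,1)
3. t=5 → L at (0,5); v=(1,1)
4. t=2 → T at (2,7); v=(1,-1)
5. t=4 → R at (6,3); v=(-1,-1)

Final position: (6,3)
Wall sequence: RBLTR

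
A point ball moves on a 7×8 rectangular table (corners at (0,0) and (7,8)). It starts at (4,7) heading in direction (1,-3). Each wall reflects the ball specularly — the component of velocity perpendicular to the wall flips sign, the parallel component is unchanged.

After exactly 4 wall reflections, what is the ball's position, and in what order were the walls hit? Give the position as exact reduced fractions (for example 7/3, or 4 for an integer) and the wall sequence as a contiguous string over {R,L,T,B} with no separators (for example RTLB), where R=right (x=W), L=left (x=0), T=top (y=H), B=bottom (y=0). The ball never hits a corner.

1. t=7/3 → B at (19/3,0); v=(1,3)
2. t=2/3 → R at (7,2); v=(-1,3)
3. t=2 → T at (5,8); v=(-1,-3)
4. t=8/3 → B at (7/3,0); v=(-1,3)

Final position: (7/3,0)
Wall sequence: BRTB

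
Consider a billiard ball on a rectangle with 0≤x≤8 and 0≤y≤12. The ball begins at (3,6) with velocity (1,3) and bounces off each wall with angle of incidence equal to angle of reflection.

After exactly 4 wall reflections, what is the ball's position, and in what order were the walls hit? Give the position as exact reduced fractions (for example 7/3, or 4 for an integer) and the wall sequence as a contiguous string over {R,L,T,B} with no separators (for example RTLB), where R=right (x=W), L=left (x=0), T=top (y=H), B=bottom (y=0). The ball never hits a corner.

Final position: (3,12)
Wall sequence: TRBT

1. t=2 → T at (5,12); v=(1,-3)
2. t=3 → R at (8,3); v=(-1,-3)
3. t=1 → B at (7,0); v=(-1,3)
4. t=4 → T at (3,12); v=(-1,-3)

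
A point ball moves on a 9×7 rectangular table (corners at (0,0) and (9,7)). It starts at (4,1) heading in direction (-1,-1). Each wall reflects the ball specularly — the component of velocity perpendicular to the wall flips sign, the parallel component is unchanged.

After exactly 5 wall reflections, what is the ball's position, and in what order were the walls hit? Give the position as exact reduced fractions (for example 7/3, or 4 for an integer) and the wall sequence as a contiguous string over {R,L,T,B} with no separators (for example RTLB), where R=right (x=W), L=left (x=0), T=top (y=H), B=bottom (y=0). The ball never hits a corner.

1. t=1 → B at (3,0); v=(-1,1)
2. t=3 → L at (0,3); v=(1,1)
3. t=4 → T at (4,7); v=(1,-1)
4. t=5 → R at (9,2); v=(-1,-1)
5. t=2 → B at (7,0); v=(-1,1)

Final position: (7,0)
Wall sequence: BLTRB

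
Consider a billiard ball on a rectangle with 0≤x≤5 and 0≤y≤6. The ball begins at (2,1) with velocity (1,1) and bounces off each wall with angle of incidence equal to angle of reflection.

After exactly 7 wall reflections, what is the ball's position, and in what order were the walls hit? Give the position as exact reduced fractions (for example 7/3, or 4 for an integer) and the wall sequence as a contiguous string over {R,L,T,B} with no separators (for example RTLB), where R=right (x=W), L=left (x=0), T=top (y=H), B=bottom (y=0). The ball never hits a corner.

1. t=3 → R at (5,4); v=(-1,1)
2. t=2 → T at (3,6); v=(-1,-1)
3. t=3 → L at (0,3); v=(1,-1)
4. t=3 → B at (3,0); v=(1,1)
5. t=2 → R at (5,2); v=(-1,1)
6. t=4 → T at (1,6); v=(-1,-1)
7. t=1 → L at (0,5); v=(1,-1)

Final position: (0,5)
Wall sequence: RTLBRTL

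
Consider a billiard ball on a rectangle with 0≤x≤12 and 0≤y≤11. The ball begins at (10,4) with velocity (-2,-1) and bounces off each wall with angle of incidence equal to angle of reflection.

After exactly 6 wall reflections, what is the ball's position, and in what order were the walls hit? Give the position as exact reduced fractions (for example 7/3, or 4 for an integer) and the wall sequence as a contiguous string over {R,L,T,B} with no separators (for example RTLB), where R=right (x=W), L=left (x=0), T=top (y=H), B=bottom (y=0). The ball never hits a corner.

Final position: (12,3)
Wall sequence: BLRTLR

1. t=4 → B at (2,0); v=(-2,1)
2. t=1 → L at (0,1); v=(2,1)
3. t=6 → R at (12,7); v=(-2,1)
4. t=4 → T at (4,11); v=(-2,-1)
5. t=2 → L at (0,9); v=(2,-1)
6. t=6 → R at (12,3); v=(-2,-1)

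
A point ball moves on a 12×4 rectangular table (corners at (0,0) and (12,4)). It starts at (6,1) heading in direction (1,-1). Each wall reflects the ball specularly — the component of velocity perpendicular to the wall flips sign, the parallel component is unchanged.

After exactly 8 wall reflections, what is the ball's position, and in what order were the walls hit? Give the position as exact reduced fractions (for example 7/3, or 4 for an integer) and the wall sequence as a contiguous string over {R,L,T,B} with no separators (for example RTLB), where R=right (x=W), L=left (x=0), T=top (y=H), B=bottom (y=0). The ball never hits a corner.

1. t=1 → B at (7,0); v=(1,1)
2. t=4 → T at (11,4); v=(1,-1)
3. t=1 → R at (12,3); v=(-1,-1)
4. t=3 → B at (9,0); v=(-1,1)
5. t=4 → T at (5,4); v=(-1,-1)
6. t=4 → B at (1,0); v=(-1,1)
7. t=1 → L at (0,1); v=(1,1)
8. t=3 → T at (3,4); v=(1,-1)

Final position: (3,4)
Wall sequence: BTRBTBLT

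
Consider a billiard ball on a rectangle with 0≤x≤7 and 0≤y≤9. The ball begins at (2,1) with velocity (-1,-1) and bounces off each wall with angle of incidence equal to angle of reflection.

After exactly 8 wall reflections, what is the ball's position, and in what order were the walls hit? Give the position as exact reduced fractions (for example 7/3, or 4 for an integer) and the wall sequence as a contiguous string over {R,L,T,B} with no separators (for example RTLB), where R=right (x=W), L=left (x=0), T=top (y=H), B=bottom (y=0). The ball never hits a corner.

1. t=1 → B at (1,0); v=(-1,1)
2. t=1 → L at (0,1); v=(1,1)
3. t=7 → R at (7,8); v=(-1,1)
4. t=1 → T at (6,9); v=(-1,-1)
5. t=6 → L at (0,3); v=(1,-1)
6. t=3 → B at (3,0); v=(1,1)
7. t=4 → R at (7,4); v=(-1,1)
8. t=5 → T at (2,9); v=(-1,-1)

Final position: (2,9)
Wall sequence: BLRTLBRT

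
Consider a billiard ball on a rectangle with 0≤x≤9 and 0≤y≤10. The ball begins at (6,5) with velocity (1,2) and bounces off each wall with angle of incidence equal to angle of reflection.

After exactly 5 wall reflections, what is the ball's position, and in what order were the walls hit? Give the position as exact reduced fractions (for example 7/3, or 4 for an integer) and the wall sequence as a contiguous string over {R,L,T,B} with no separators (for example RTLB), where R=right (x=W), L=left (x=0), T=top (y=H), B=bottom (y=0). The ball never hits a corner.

Final position: (1/2,10)
Wall sequence: TRBLT

1. t=5/2 → T at (17/2,10); v=(1,-2)
2. t=1/2 → R at (9,9); v=(-1,-2)
3. t=9/2 → B at (9/2,0); v=(-1,2)
4. t=9/2 → L at (0,9); v=(1,2)
5. t=1/2 → T at (1/2,10); v=(1,-2)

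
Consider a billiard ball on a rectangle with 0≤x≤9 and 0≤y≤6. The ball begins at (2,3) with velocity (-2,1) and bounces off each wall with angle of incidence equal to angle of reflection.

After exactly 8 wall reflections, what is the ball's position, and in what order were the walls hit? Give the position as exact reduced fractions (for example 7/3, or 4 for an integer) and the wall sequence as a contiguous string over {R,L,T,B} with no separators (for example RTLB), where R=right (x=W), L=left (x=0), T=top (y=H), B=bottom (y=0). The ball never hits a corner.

Final position: (0,2)
Wall sequence: LTRBLRTL

1. t=1 → L at (0,4); v=(2,1)
2. t=2 → T at (4,6); v=(2,-1)
3. t=5/2 → R at (9,7/2); v=(-2,-1)
4. t=7/2 → B at (2,0); v=(-2,1)
5. t=1 → L at (0,1); v=(2,1)
6. t=9/2 → R at (9,11/2); v=(-2,1)
7. t=1/2 → T at (8,6); v=(-2,-1)
8. t=4 → L at (0,2); v=(2,-1)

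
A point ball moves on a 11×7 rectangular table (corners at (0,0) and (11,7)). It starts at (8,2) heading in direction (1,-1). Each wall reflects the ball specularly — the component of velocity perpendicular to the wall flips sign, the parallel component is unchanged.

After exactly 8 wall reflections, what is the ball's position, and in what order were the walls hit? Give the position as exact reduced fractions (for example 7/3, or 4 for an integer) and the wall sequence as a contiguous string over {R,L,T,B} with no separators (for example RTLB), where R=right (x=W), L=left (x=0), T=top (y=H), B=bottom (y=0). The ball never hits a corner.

1. t=2 → B at (10,0); v=(1,1)
2. t=1 → R at (11,1); v=(-1,1)
3. t=6 → T at (5,7); v=(-1,-1)
4. t=5 → L at (0,2); v=(1,-1)
5. t=2 → B at (2,0); v=(1,1)
6. t=7 → T at (9,7); v=(1,-1)
7. t=2 → R at (11,5); v=(-1,-1)
8. t=5 → B at (6,0); v=(-1,1)

Final position: (6,0)
Wall sequence: BRTLBTRB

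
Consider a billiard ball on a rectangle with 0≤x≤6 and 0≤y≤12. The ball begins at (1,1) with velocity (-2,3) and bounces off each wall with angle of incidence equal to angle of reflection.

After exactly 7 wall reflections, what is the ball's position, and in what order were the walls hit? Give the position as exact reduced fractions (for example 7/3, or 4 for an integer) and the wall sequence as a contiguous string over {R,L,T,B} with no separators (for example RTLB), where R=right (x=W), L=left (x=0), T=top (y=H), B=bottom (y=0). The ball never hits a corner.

Final position: (5/3,12)
Wall sequence: LRTLBRT

1. t=1/2 → L at (0,5/2); v=(2,3)
2. t=3 → R at (6,23/2); v=(-2,3)
3. t=1/6 → T at (17/3,12); v=(-2,-3)
4. t=17/6 → L at (0,7/2); v=(2,-3)
5. t=7/6 → B at (7/3,0); v=(2,3)
6. t=11/6 → R at (6,11/2); v=(-2,3)
7. t=13/6 → T at (5/3,12); v=(-2,-3)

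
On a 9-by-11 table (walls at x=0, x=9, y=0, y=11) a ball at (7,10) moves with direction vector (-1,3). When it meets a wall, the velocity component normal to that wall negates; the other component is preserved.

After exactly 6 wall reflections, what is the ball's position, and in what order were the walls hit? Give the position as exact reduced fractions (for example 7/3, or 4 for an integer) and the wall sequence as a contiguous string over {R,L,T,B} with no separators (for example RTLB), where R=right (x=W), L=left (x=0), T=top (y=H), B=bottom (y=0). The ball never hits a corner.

1. t=1/3 → T at (20/3,11); v=(-1,-3)
2. t=11/3 → B at (3,0); v=(-1,3)
3. t=3 → L at (0,9); v=(1,3)
4. t=2/3 → T at (2/3,11); v=(1,-3)
5. t=11/3 → B at (13/3,0); v=(1,3)
6. t=11/3 → T at (8,11); v=(1,-3)

Final position: (8,11)
Wall sequence: TBLTBT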